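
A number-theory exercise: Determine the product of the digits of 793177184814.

9483264

7×9×3×1×7×7×1×8×4×8×1×4 = 9483264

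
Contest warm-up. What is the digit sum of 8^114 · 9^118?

1008

8^114 · 9^118 = 357169718025228258807962975494660344713932856832840347804549587512964139267611794949919085279143888421375760174557849571150345106109788930838450253726264386575003562980742412252227456031324925762781772860877474627584
Sum of its 216 digits: 1008.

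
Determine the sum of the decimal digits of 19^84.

478

19^84 = 260197116877105969295901581876340698090881996328247121654867528250661819610373144180117184501691957444080721
Sum of its 108 digits: 478.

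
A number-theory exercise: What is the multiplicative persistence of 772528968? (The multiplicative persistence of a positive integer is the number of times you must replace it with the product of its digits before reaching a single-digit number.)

2

772528968 → 3386880 → 0 (2 steps)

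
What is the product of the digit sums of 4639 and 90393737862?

1254

S(4639) = 4+6+3+9 = 22.
S(90393737862) = 9+0+3+9+3+7+3+7+8+6+2 = 57.
22 · 57 = 1254.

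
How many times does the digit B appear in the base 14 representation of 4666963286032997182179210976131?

2

4666963286032997182179210976131 in base 14 is 759DA9469BDD105BDC0D01C6547.
The digit B appears 2 times.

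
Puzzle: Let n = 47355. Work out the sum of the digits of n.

24

4+7+3+5+5 = 24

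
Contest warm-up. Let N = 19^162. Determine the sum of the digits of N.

19^162 = 1439074754092889535720909675867829641482693058401111578195824875150957842421821041928516471057125019542271520252750744992795580167792191051417555965470380595247258023649116901754846622168304904155778613853161
Sum of its 208 digits: 919.

919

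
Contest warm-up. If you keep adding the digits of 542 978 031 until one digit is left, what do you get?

3

5+4+2+9+7+8+0+3+1 = 39
3+9 = 12
1+2 = 3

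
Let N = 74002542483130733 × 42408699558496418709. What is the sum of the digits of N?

180

74002542483130733 × 42408699558496418709 = 3138351590731958785635509426754083697
Sum of its 37 digits: 180.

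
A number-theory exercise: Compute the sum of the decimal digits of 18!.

18! = 6402373705728000
Sum of its 16 digits: 54.

54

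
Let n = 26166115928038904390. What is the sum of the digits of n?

83

2+6+1+6+6+1+1+5+9+2+8+0+3+8+9+0+4+3+9+0 = 83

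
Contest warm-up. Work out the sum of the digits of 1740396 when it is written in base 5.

1740396 in base 5 is 421143041.
Digit sum: 4+2+1+1+4+3+0+4+1 = 20.

20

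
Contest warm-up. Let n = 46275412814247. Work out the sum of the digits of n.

4+6+2+7+5+4+1+2+8+1+4+2+4+7 = 57

57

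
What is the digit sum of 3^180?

360

3^180 = 76177348045866392339289727720615561750424801402395196724001565744957137343033038019601
Sum of its 86 digits: 360.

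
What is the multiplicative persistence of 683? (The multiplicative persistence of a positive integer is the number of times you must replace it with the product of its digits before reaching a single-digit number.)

3

683 → 144 → 16 → 6 (3 steps)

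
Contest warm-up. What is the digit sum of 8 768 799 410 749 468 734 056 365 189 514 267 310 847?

202

8+7+6+8+7+9+9+4+1+0+7+4+9+4+6+8+7+3+4+0+5+6+3+6+5+1+8+9+5+1+4+2+6+7+3+1+0+8+4+7 = 202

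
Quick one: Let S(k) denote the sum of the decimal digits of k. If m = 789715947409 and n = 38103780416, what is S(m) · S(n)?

2870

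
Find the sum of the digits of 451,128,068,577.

54

4+5+1+1+2+8+0+6+8+5+7+7 = 54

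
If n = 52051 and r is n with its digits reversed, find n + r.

67076

Reverse of 52051 is 15025.
52051 + 15025 = 67076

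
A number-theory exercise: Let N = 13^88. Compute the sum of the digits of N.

409

13^88 = 106417978041190602791946491060293881007083613449188338481130625710173112177685960349236066114669921
Sum of its 99 digits: 409.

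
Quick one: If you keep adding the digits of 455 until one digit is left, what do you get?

4+5+5 = 14
1+4 = 5
(Equivalently, 455 mod 9 = 5.)

5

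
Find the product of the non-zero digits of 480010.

4×8×1 = 32

32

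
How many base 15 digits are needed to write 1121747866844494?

13

1121747866844494 in base 15 is 89A43826EE464, which has 13 digits.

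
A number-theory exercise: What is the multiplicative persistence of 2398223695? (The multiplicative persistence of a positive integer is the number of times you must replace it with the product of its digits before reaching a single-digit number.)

2

2398223695 → 1399680 → 0 (2 steps)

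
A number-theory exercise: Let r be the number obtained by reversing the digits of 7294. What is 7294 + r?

12221

Reverse of 7294 is 4927.
7294 + 4927 = 12221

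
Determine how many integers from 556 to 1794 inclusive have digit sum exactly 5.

15

The integers in [556, 1794] that have digit sum exactly 5: 1004, 1013, 1022, 1031, 1040, 1103, …, 1310, 1400.
15 qualify.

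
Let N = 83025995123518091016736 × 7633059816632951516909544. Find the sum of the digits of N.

189

83025995123518091016736 × 7633059816632951516909544 = 633742387113289326645233323751670171147502128384
Sum of its 48 digits: 189.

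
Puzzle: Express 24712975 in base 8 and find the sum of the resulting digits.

28

24712975 in base 8 is 136213417.
Digit sum: 1+3+6+2+1+3+4+1+7 = 28.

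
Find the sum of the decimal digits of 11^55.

236

11^55 = 1890591424712781041871514584574319778449301246603238034051
Sum of its 58 digits: 236.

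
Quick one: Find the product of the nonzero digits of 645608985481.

66355200

6×4×5×6×8×9×8×5×4×8×1 = 66355200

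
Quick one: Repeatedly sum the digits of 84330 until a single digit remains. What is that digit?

9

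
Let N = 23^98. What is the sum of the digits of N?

565

23^98 = 28140248594259053674464190144725433330788505961817332110731546709305166878146184030533818796365494904033037036256044065897013653175569
Sum of its 134 digits: 565.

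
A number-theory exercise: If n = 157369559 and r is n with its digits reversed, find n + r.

Reverse of 157369559 is 955963751.
157369559 + 955963751 = 1113333310

1113333310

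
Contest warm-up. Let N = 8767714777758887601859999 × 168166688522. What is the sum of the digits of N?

8767714777758887601859999 × 168166688522 = 1474437560081115304559197999684231478
Sum of its 37 digits: 170.

170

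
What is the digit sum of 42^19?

153

42^19 = 6946027806565873025328496508928
Sum of its 31 digits: 153.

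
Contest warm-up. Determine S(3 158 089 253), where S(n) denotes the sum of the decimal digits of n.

3+1+5+8+0+8+9+2+5+3 = 44

44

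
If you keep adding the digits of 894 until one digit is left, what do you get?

3

8+9+4 = 21
2+1 = 3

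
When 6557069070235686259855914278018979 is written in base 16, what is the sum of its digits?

6557069070235686259855914278018979 in base 16 is 14349D8DA11EFE297ADEF802B5FA3.
Digit sum: 1+4+3+4+9+13+8+13+10+1+1+14+15+14+2+9+7+10+13+14+15+8+0+2+11+5+15+10+3 = 234.

234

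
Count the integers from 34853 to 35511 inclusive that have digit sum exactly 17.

43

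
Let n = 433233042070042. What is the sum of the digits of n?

4+3+3+2+3+3+0+4+2+0+7+0+0+4+2 = 37

37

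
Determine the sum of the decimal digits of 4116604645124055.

54

4+1+1+6+6+0+4+6+4+5+1+2+4+0+5+5 = 54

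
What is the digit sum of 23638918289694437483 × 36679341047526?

171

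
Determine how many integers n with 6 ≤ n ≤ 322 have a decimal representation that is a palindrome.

35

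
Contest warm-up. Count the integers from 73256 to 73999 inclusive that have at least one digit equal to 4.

The integers in [73256, 73999] that have at least one digit equal to 4: 73264, 73274, 73284, 73294, 73304, 73314, …, 73984, 73994.
218 qualify.

218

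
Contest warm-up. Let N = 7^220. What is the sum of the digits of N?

7^220 = 834773786903109305344603351739465865107651363442259632089347254497907859217772802377135814293963352754609908889106995633898481493306777930427722316971727220485281858136786837689193732001
Sum of its 186 digits: 880.

880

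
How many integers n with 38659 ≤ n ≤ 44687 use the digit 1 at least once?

2358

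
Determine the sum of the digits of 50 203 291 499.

5+0+2+0+3+2+9+1+4+9+9 = 44

44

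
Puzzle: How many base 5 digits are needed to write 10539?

6

10539 in base 5 is 314124, which has 6 digits.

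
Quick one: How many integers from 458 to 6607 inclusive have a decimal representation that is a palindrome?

110

The integers in [458, 6607] that have a decimal representation that is a palindrome: 464, 474, 484, 494, 505, 515, …, 6446, 6556.
110 qualify.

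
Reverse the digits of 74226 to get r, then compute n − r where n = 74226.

Reverse of 74226 is 62247.
74226 − 62247 = 11979

11979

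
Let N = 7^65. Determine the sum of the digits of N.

247

7^65 = 8538323413450849900970017037940802745289307058918668807
Sum of its 55 digits: 247.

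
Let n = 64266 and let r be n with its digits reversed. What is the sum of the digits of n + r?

12

Reversal of 64266 is 66246; 64266 + 66246 = 130512.
Digit sum of 130512: 1+3+0+5+1+2 = 12.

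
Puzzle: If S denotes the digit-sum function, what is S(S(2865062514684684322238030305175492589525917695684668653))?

First digit sum: 257.
2+5+7 = 14.

14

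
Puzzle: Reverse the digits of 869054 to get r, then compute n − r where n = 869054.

418086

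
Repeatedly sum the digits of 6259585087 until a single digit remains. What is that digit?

1

6+2+5+9+5+8+5+0+8+7 = 55
5+5 = 10
1+0 = 1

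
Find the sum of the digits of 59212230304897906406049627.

108

5+9+2+1+2+2+3+0+3+0+4+8+9+7+9+0+6+4+0+6+0+4+9+6+2+7 = 108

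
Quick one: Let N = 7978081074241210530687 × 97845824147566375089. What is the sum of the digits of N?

180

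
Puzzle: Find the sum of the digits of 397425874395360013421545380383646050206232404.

169

3+9+7+4+2+5+8+7+4+3+9+5+3+6+0+0+1+3+4+2+1+5+4+5+3+8+0+3+8+3+6+4+6+0+5+0+2+0+6+2+3+2+4+0+4 = 169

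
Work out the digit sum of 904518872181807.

69

9+0+4+5+1+8+8+7+2+1+8+1+8+0+7 = 69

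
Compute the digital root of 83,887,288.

7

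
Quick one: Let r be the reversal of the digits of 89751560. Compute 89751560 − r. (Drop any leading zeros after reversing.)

Reverse of 89751560 is 6515798.
89751560 − 6515798 = 83235762

83235762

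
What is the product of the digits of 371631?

378

3×7×1×6×3×1 = 378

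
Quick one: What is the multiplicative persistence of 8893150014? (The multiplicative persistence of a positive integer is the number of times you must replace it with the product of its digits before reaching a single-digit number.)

8893150014 → 0 (1 step)

1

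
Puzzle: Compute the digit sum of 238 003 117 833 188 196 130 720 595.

2+3+8+0+0+3+1+1+7+8+3+3+1+8+8+1+9+6+1+3+0+7+2+0+5+9+5 = 104

104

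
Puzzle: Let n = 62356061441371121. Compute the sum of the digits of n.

53

6+2+3+5+6+0+6+1+4+4+1+3+7+1+1+2+1 = 53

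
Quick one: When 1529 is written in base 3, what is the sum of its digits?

1529 in base 3 is 2002122.
Digit sum: 2+0+0+2+1+2+2 = 9.

9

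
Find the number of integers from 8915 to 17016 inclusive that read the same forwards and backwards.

The integers in [8915, 17016] that read the same forwards and backwards: 8998, 9009, 9119, 9229, 9339, 9449, …, 16861, 16961.
81 qualify.

81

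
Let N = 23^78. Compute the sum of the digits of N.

496

23^78 = 16397257218987799102481750240435915127423202162980618558306068975244248784823204354849013987593911694566769
Sum of its 107 digits: 496.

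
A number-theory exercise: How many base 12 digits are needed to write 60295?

5

60295 in base 12 is 2AA87, which has 5 digits.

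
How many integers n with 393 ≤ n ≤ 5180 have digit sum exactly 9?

The integers in [393, 5180] that have digit sum exactly 9: 405, 414, 423, 432, 441, 450, …, 5121, 5130.
160 qualify.

160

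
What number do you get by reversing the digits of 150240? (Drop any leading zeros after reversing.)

42051

Reversing 150240 gives 42051.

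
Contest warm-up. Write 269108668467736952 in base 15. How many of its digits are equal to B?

269108668467736952 in base 15 is 9341A9085B7D552.
The digit B appears 1 time.

1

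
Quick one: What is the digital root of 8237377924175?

2

8+2+3+7+3+7+7+9+2+4+1+7+5 = 65
6+5 = 11
1+1 = 2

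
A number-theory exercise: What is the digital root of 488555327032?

4+8+8+5+5+5+3+2+7+0+3+2 = 52
5+2 = 7
(Equivalently, 488555327032 mod 9 = 7.)

7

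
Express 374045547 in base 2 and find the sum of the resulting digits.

18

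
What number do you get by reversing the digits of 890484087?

Reversing 890484087 gives 780484098.

780484098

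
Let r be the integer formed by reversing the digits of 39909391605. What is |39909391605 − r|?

10709999388

Reverse of 39909391605 is 50619390993.
|39909391605 − 50619390993| = 10709999388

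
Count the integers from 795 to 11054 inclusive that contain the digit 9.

3568

The integers in [795, 11054] that contain the digit 9: 795, 796, 797, 798, 799, 809, …, 11039, 11049.
3568 qualify.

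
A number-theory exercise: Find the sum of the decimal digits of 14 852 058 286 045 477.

1+4+8+5+2+0+5+8+2+8+6+0+4+5+4+7+7 = 76

76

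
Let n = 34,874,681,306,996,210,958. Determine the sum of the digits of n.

99

3+4+8+7+4+6+8+1+3+0+6+9+9+6+2+1+0+9+5+8 = 99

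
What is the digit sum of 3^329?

3^329 = 9394913865827898885437356385988059021332053782371331668111235025133230017769212340901779575918253364912782118159875950740763379867932920145517031323343142883
Sum of its 157 digits: 693.

693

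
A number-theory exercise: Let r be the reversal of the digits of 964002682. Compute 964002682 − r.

677802213

Reverse of 964002682 is 286200469.
964002682 − 286200469 = 677802213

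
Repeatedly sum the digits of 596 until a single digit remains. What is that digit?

5+9+6 = 20
2+0 = 2
(Equivalently, 596 mod 9 = 2.)

2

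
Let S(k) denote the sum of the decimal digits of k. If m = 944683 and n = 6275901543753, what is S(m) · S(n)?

1938

S(944683) = 9+4+4+6+8+3 = 34.
S(6275901543753) = 6+2+7+5+9+0+1+5+4+3+7+5+3 = 57.
34 · 57 = 1938.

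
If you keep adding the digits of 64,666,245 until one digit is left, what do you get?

3

6+4+6+6+6+2+4+5 = 39
3+9 = 12
1+2 = 3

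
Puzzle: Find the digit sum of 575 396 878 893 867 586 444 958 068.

166

5+7+5+3+9+6+8+7+8+8+9+3+8+6+7+5+8+6+4+4+4+9+5+8+0+6+8 = 166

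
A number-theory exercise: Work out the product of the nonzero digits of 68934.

6×8×9×3×4 = 5184

5184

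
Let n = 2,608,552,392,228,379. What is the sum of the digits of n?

73

2+6+0+8+5+5+2+3+9+2+2+2+8+3+7+9 = 73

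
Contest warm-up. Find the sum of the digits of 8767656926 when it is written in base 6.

21

8767656926 in base 6 is 4010001152142.
Digit sum: 4+0+1+0+0+0+1+1+5+2+1+4+2 = 21.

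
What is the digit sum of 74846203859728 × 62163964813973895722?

191

74846203859728 × 62163964813973895722 = 4652736783195648577497792987283616
Sum of its 34 digits: 191.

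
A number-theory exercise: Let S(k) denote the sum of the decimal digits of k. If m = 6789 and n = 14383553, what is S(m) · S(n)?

960

S(6789) = 6+7+8+9 = 30.
S(14383553) = 1+4+3+8+3+5+5+3 = 32.
30 · 32 = 960.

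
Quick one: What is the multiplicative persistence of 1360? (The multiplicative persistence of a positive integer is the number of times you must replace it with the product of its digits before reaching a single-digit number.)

1

1360 → 0 (1 step)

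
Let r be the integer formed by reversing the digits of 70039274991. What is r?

19947293007

Reversing 70039274991 gives 19947293007.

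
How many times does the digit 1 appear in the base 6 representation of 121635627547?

121635627547 in base 6 is 131513441345151.
The digit 1 appears 6 times.

6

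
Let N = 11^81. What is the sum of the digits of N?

11^81 = 2253240236044012487937308538033349567966729852481170503814810577345406584190098644811
Sum of its 85 digits: 359.

359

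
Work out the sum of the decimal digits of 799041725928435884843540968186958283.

7+9+9+0+4+1+7+2+5+9+2+8+4+3+5+8+8+4+8+4+3+5+4+0+9+6+8+1+8+6+9+5+8+2+8+3 = 192

192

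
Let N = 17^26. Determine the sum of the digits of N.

17^26 = 98100666009922840441972689847969
Sum of its 32 digits: 163.

163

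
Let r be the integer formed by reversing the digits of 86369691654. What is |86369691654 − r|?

40749995286

Reverse of 86369691654 is 45619696368.
|86369691654 − 45619696368| = 40749995286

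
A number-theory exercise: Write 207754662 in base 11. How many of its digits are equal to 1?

207754662 in base 11 is A72AA175.
The digit 1 appears 1 time.

1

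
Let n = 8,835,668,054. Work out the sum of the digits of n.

53

8+8+3+5+6+6+8+0+5+4 = 53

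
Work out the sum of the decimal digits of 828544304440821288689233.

8+2+8+5+4+4+3+0+4+4+4+0+8+2+1+2+8+8+6+8+9+2+3+3 = 106

106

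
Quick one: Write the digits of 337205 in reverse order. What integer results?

502733

Reversing 337205 gives 502733.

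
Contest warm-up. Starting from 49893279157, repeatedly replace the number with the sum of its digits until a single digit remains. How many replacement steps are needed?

3

49893279157 → 64 → 10 → 1 (3 steps)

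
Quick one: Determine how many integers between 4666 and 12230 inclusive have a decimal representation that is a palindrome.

76

The integers in [4666, 12230] that have a decimal representation that is a palindrome: 4774, 4884, 4994, 5005, 5115, 5225, …, 12121, 12221.
76 qualify.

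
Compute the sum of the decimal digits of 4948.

25

4+9+4+8 = 25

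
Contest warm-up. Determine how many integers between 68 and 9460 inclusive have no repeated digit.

The integers in [68, 9460] that have no repeated digit: 68, 69, 70, 71, 72, 73, …, 9458, 9460.
4969 qualify.

4969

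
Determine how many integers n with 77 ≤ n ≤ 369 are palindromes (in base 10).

The integers in [77, 369] that are palindromes (in base 10): 77, 88, 99, 101, 111, 121, …, 353, 363.
30 qualify.

30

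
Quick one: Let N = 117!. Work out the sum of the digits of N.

738

117! = 3969937160808720895401959629498630647790406360168322301129748464310422041758630649341780708631240196854767624444057168110272995649603642560353748940315749184568295424000000000000000000000000000
Sum of its 193 digits: 738.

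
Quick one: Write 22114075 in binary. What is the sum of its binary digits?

22114075 in base 2 is 1010100010110111100011011.
Digit sum: 1+0+1+0+1+0+0+0+1+0+1+1+0+1+1+1+1+0+0+0+1+1+0+1+1 = 14.

14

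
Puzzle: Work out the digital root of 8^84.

The digital root of n equals n mod 9 (or 9 when 9 | n), so we need 8^84 mod 9.
8^84 ≡ 1 (mod 9), so the digital root is 1.

1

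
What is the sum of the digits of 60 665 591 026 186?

6+0+6+6+5+5+9+1+0+2+6+1+8+6 = 61

61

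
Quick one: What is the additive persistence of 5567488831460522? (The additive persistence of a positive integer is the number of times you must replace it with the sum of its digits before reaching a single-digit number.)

3

5567488831460522 → 74 → 11 → 2 (3 steps)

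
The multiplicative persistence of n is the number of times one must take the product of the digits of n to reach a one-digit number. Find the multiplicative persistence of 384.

384 → 96 → 54 → 20 → 0 (4 steps)

4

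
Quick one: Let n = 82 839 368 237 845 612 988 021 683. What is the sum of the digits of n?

130

8+2+8+3+9+3+6+8+2+3+7+8+4+5+6+1+2+9+8+8+0+2+1+6+8+3 = 130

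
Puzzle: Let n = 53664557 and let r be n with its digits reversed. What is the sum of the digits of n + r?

28

Reversal of 53664557 is 75546635; 53664557 + 75546635 = 129211192.
Digit sum of 129211192: 1+2+9+2+1+1+1+9+2 = 28.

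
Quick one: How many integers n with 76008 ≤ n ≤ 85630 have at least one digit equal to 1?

The integers in [76008, 85630] that have at least one digit equal to 1: 76010, 76011, 76012, 76013, 76014, 76015, …, 85619, 85621.
3374 qualify.

3374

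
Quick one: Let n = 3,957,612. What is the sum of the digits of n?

33

3+9+5+7+6+1+2 = 33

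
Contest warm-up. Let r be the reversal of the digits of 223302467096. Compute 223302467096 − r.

-467461736226

Reverse of 223302467096 is 690764203322.
223302467096 − 690764203322 = -467461736226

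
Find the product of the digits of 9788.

9×7×8×8 = 4032

4032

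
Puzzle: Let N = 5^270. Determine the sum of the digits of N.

5^270 = 527109897161526161217428702563500950385498069118425377503888151255407214548487979612518768522478529453158404171517923803527532894704098308938781968814579759197158637107349932193756103515625
Sum of its 189 digits: 874.

874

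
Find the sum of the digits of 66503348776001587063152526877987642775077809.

6+6+5+0+3+3+4+8+7+7+6+0+0+1+5+8+7+0+6+3+1+5+2+5+2+6+8+7+7+9+8+7+6+4+2+7+7+5+0+7+7+8+0+9 = 214

214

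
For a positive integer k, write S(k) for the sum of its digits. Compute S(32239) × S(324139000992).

S(32239) = 3+2+2+3+9 = 19.
S(324139000992) = 3+2+4+1+3+9+0+0+0+9+9+2 = 42.
19 · 42 = 798.

798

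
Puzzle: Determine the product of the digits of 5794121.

5×7×9×4×1×2×1 = 2520

2520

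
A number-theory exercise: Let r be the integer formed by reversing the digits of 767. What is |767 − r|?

0

Reverse of 767 is 767.
|767 − 767| = 0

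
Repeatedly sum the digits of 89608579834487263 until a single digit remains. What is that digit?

7

8+9+6+0+8+5+7+9+8+3+4+4+8+7+2+6+3 = 97
9+7 = 16
1+6 = 7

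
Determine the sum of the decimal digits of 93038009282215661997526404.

9+3+0+3+8+0+0+9+2+8+2+2+1+5+6+6+1+9+9+7+5+2+6+4+0+4 = 111

111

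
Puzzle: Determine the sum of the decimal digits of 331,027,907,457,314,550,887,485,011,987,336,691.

3+3+1+0+2+7+9+0+7+4+5+7+3+1+4+5+5+0+8+8+7+4+8+5+0+1+1+9+8+7+3+3+6+6+9+1 = 160

160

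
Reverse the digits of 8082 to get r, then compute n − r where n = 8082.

Reverse of 8082 is 2808.
8082 − 2808 = 5274

5274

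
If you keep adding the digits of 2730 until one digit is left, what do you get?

3

2+7+3+0 = 12
1+2 = 3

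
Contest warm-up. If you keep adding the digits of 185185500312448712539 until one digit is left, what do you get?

1+8+5+1+8+5+5+0+0+3+1+2+4+4+8+7+1+2+5+3+9 = 82
8+2 = 10
1+0 = 1
(Equivalently, 185185500312448712539 mod 9 = 1.)

1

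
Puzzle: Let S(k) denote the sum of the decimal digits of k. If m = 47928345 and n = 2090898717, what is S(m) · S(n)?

S(47928345) = 4+7+9+2+8+3+4+5 = 42.
S(2090898717) = 2+0+9+0+8+9+8+7+1+7 = 51.
42 · 51 = 2142.

2142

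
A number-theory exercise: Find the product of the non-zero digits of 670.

42

6×7 = 42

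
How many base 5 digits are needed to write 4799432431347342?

4799432431347342 in base 5 is 20013032400104411103332, which has 23 digits.

23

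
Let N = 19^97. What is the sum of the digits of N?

19^97 = 10942065052959904423889340990386629470628945828095864965495389114171377882574435992542632419141451340745154782894654048059539
Sum of its 125 digits: 595.

595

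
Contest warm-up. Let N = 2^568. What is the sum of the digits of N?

2^568 = 966134380754314586173837972732996836074731832426608749664308812862879785572390106134048441645480644490615904007875544294341269665260746913935727168366770187174245203705856
Sum of its 171 digits: 790.

790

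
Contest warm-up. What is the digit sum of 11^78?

361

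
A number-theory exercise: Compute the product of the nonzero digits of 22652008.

1920

2×2×6×5×2×8 = 1920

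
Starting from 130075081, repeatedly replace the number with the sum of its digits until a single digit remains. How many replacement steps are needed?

2

130075081 → 25 → 7 (2 steps)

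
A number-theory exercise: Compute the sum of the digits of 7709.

7+7+0+9 = 23

23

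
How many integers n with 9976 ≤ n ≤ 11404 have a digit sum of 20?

55

The integers in [9976, 11404] that have a digit sum of 20: 10199, 10289, 10298, 10379, 10388, 10397, …, 11387, 11396.
55 qualify.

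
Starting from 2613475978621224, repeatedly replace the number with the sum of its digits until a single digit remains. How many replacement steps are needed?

3

2613475978621224 → 69 → 15 → 6 (3 steps)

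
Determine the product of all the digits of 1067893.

0

1×0×6×7×8×9×3 = 0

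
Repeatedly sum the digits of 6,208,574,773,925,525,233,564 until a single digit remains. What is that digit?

1

6+2+0+8+5+7+4+7+7+3+9+2+5+5+2+5+2+3+3+5+6+4 = 100
1+0+0 = 1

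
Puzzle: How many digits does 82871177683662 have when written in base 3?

30

82871177683662 in base 3 is 101212102101222212012120201200, which has 30 digits.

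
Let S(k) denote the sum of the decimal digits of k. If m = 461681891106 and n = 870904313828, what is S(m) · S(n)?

2703

S(461681891106) = 4+6+1+6+8+1+8+9+1+1+0+6 = 51.
S(870904313828) = 8+7+0+9+0+4+3+1+3+8+2+8 = 53.
51 · 53 = 2703.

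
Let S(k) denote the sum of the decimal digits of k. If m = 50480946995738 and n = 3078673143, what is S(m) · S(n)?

3234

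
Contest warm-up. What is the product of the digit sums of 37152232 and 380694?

750

S(37152232) = 3+7+1+5+2+2+3+2 = 25.
S(380694) = 3+8+0+6+9+4 = 30.
25 · 30 = 750.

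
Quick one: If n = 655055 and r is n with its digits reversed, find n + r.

1205611

Reverse of 655055 is 550556.
655055 + 550556 = 1205611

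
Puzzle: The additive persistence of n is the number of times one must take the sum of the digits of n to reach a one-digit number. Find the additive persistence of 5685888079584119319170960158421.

3

5685888079584119319170960158421 → 149 → 14 → 5 (3 steps)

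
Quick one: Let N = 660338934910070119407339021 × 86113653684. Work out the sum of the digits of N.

180

660338934910070119407339021 × 86113653684 = 56864198354907195946800119782373603364
Sum of its 38 digits: 180.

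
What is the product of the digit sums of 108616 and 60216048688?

S(108616) = 1+0+8+6+1+6 = 22.
S(60216048688) = 6+0+2+1+6+0+4+8+6+8+8 = 49.
22 · 49 = 1078.

1078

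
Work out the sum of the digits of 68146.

25

6+8+1+4+6 = 25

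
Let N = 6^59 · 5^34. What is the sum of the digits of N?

6^59 · 5^34 = 4741370792489931287061845289404989440000000000000000000000000000000000
Sum of its 70 digits: 180.

180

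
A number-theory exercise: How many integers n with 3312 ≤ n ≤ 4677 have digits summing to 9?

30

The integers in [3312, 4677] that have digits summing to 9: 3312, 3321, 3330, 3402, 3411, 3420, …, 4410, 4500.
30 qualify.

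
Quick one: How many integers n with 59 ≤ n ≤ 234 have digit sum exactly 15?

9

The integers in [59, 234] that have digit sum exactly 15: 69, 78, 87, 96, 159, 168, 177, 186, 195.
9 qualify.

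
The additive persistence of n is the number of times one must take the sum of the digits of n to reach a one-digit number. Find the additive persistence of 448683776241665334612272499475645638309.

448683776241665334612272499475645638309 → 189 → 18 → 9 (3 steps)

3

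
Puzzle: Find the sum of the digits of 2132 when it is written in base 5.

2132 in base 5 is 32012.
Digit sum: 3+2+0+1+2 = 8.

8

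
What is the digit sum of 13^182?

13^182 = 54662579231026073657298552411538137134299593096113147512534385581274371514132569567160898822539391393364140223398426983538070977189528264089986484943864869156795023379460044446016086813346413728515374969
Sum of its 203 digits: 934.

934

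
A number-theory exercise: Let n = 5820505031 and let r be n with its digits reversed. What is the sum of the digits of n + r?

40

Reversal of 5820505031 is 1305050285; 5820505031 + 1305050285 = 7125555316.
Digit sum of 7125555316: 7+1+2+5+5+5+5+3+1+6 = 40.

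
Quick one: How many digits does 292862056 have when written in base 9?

292862056 in base 9 is 672057184, which has 9 digits.

9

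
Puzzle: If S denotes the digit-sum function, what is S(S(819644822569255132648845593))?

8

First digit sum: 134.
1+3+4 = 8.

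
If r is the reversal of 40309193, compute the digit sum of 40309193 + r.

58

Reversal of 40309193 is 39190304; 40309193 + 39190304 = 79499497.
Digit sum of 79499497: 7+9+4+9+9+4+9+7 = 58.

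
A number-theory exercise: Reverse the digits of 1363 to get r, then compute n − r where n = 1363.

Reverse of 1363 is 3631.
1363 − 3631 = -2268

-2268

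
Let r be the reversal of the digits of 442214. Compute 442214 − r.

29970

Reverse of 442214 is 412244.
442214 − 412244 = 29970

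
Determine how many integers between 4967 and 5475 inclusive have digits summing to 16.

The integers in [4967, 5475] that have digits summing to 16: 5029, 5038, 5047, 5056, 5065, 5074, …, 5461, 5470.
44 qualify.

44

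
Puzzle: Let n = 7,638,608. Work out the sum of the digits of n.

38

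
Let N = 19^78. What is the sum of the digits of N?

496

19^78 = 5530709837851818935985098926648662357728660588336035659633359363610638296057696191939038924612591641
Sum of its 100 digits: 496.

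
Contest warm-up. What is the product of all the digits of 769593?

7×6×9×5×9×3 = 51030

51030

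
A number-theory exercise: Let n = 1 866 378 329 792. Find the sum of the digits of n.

71

1+8+6+6+3+7+8+3+2+9+7+9+2 = 71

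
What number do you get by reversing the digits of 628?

826

Reversing 628 gives 826.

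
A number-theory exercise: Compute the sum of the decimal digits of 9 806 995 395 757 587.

9+8+0+6+9+9+5+3+9+5+7+5+7+5+8+7 = 102

102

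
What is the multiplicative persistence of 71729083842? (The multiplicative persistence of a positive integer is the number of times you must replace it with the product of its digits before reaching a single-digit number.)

1

71729083842 → 0 (1 step)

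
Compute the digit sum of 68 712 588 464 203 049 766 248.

110

6+8+7+1+2+5+8+8+4+6+4+2+0+3+0+4+9+7+6+6+2+4+8 = 110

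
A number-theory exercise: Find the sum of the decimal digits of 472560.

4+7+2+5+6+0 = 24

24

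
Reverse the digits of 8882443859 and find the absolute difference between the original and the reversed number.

700999029

Reverse of 8882443859 is 9583442888.
|8882443859 − 9583442888| = 700999029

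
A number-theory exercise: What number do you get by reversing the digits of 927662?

266729

Reversing 927662 gives 266729.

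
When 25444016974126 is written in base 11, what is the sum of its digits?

56

25444016974126 in base 11 is 811A824292063.
Digit sum: 8+1+1+10+8+2+4+2+9+2+0+6+3 = 56.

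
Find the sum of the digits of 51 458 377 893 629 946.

96

5+1+4+5+8+3+7+7+8+9+3+6+2+9+9+4+6 = 96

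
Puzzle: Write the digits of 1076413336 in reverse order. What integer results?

6333146701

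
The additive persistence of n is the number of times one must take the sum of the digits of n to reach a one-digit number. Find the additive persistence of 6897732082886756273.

2

6897732082886756273 → 104 → 5 (2 steps)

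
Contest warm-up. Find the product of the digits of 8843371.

8×8×4×3×3×7×1 = 16128

16128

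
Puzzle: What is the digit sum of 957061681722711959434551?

9+5+7+0+6+1+6+8+1+7+2+2+7+1+1+9+5+9+4+3+4+5+5+1 = 108

108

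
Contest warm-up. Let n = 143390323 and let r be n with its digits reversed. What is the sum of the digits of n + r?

Reversal of 143390323 is 323093341; 143390323 + 323093341 = 466483664.
Digit sum of 466483664: 4+6+6+4+8+3+6+6+4 = 47.

47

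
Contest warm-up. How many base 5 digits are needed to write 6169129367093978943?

6169129367093978943 in base 5 is 403222300111022302024311233, which has 27 digits.

27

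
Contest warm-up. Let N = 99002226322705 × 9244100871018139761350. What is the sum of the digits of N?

176

99002226322705 × 9244100871018139761350 = 915186566582452294334667556786451750
Sum of its 36 digits: 176.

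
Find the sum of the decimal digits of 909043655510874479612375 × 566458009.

140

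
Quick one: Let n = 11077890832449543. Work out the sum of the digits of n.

1+1+0+7+7+8+9+0+8+3+2+4+4+9+5+4+3 = 75

75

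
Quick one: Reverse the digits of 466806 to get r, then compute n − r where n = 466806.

Reverse of 466806 is 608664.
466806 − 608664 = -141858

-141858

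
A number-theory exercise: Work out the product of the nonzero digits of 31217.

3×1×2×1×7 = 42

42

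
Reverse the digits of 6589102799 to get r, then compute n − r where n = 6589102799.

-3382917057

Reverse of 6589102799 is 9972019856.
6589102799 − 9972019856 = -3382917057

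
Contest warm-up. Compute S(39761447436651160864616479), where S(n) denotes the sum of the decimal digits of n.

3+9+7+6+1+4+4+7+4+3+6+6+5+1+1+6+0+8+6+4+6+1+6+4+7+9 = 124

124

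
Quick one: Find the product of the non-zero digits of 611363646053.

699840

6×1×1×3×6×3×6×4×6×5×3 = 699840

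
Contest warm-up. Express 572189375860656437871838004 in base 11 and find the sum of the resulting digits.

572189375860656437871838004 in base 11 is 531013058175AA731348599A60.
Digit sum: 5+3+1+0+1+3+0+5+8+1+7+5+10+10+7+3+1+3+4+8+5+9+9+10+6+0 = 124.

124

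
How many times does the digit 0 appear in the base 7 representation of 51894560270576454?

51894560270576454 in base 7 is 43603532152531624164.
The digit 0 appears 1 time.

1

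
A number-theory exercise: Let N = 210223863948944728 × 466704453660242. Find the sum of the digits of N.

210223863948944728 × 466704453660242 = 98112413570637293589852949104176
Sum of its 32 digits: 149.

149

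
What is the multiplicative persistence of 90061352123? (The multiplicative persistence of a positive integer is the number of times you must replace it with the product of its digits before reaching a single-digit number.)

1

90061352123 → 0 (1 step)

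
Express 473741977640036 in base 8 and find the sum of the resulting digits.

70

473741977640036 in base 8 is 15355664622556144.
Digit sum: 1+5+3+5+5+6+6+4+6+2+2+5+5+6+1+4+4 = 70.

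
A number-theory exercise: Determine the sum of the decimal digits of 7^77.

319

7^77 = 118181386580595879976868414312001964434038548836769923458287039207
Sum of its 66 digits: 319.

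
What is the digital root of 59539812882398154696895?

7

5+9+5+3+9+8+1+2+8+8+2+3+9+8+1+5+4+6+9+6+8+9+5 = 133
1+3+3 = 7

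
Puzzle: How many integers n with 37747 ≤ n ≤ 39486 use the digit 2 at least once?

489

The integers in [37747, 39486] that use the digit 2 at least once: 37752, 37762, 37772, 37782, 37792, 37802, …, 39472, 39482.
489 qualify.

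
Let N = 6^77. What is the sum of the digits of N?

306

6^77 = 827268102990819696904779987451100917723545245377785847873536
Sum of its 60 digits: 306.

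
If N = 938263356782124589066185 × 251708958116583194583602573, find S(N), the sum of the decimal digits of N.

216

938263356782124589066185 × 251708958116583194583602573 = 236169291974596552834422175254168235280483233294005
Sum of its 51 digits: 216.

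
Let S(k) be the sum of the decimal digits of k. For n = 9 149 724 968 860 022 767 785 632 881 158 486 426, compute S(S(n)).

18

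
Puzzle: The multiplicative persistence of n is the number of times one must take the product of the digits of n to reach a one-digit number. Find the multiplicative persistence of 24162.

4

24162 → 96 → 54 → 20 → 0 (4 steps)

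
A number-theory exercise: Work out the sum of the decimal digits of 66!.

351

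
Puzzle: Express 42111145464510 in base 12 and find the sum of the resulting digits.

67

42111145464510 in base 12 is 48815094B3626.
Digit sum: 4+8+8+1+5+0+9+4+11+3+6+2+6 = 67.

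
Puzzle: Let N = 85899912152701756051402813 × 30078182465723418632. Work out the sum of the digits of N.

224

85899912152701756051402813 × 30078182465723418632 = 2583713231518575958178439408094977589661411816
Sum of its 46 digits: 224.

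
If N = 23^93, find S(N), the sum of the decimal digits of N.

23^93 = 4372086539555000980287127355506913371582046817861840506438445979231555384501134266855234221725830165364561372235140990139433783
Sum of its 127 digits: 530.

530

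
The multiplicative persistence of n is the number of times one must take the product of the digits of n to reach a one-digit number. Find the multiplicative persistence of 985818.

2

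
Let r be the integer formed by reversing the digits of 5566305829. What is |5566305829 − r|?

3718730826

Reverse of 5566305829 is 9285036655.
|5566305829 − 9285036655| = 3718730826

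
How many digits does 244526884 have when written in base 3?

244526884 in base 3 is 122001010020211021, which has 18 digits.

18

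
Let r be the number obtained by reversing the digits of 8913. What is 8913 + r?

12111

Reverse of 8913 is 3198.
8913 + 3198 = 12111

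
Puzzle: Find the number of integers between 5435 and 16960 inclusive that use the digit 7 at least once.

3889

The integers in [5435, 16960] that use the digit 7 at least once: 5437, 5447, 5457, 5467, 5470, 5471, …, 16947, 16957.
3889 qualify.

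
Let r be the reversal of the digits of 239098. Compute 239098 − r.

Reverse of 239098 is 890932.
239098 − 890932 = -651834

-651834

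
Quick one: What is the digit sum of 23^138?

23^138 = 82878402322637064441013769531732226717266263344430446197869699333463462400214936280736987904968858660043521476028628685939862214148356415140310728859130365360511355853918161919099315673169
Sum of its 188 digits: 829.

829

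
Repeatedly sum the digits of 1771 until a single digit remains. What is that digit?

7

1+7+7+1 = 16
1+6 = 7
(Equivalently, 1771 mod 9 = 7.)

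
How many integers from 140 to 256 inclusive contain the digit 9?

20

The integers in [140, 256] that contain the digit 9: 149, 159, 169, 179, 189, 190, …, 239, 249.
20 qualify.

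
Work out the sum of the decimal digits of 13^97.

13^97 = 1128509381413733515480688613898436566335354787380492102782061492674628447809729431114376724142003723346459533
Sum of its 109 digits: 472.

472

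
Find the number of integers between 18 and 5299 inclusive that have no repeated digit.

2906

The integers in [18, 5299] that have no repeated digit: 18, 19, 20, 21, 23, 24, …, 5297, 5298.
2906 qualify.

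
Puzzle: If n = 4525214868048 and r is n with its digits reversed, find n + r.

12933898993302

Reverse of 4525214868048 is 8408684125254.
4525214868048 + 8408684125254 = 12933898993302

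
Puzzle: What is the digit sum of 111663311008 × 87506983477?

111663311008 × 87506983477 = 9771319511364168214816
Sum of its 22 digits: 94.

94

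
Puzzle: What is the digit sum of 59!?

59! = 138683118545689835737939019720389406345902876772687432540821294940160000000000000
Sum of its 81 digits: 324.

324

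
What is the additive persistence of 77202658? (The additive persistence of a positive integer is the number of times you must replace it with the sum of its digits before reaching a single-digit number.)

77202658 → 37 → 10 → 1 (3 steps)

3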